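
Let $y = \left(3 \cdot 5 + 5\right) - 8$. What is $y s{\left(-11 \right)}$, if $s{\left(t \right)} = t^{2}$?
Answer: $1452$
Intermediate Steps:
$y = 12$ ($y = \left(15 + 5\right) - 8 = 20 - 8 = 12$)
$y s{\left(-11 \right)} = 12 \left(-11\right)^{2} = 12 \cdot 121 = 1452$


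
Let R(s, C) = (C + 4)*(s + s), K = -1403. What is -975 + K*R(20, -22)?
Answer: 1009185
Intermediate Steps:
R(s, C) = 2*s*(4 + C) (R(s, C) = (4 + C)*(2*s) = 2*s*(4 + C))
-975 + K*R(20, -22) = -975 - 2806*20*(4 - 22) = -975 - 2806*20*(-18) = -975 - 1403*(-720) = -975 + 1010160 = 1009185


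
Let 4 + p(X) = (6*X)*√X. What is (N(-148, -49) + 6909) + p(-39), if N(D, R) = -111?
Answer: 6794 - 234*I*√39 ≈ 6794.0 - 1461.3*I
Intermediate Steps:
p(X) = -4 + 6*X^(3/2) (p(X) = -4 + (6*X)*√X = -4 + 6*X^(3/2))
(N(-148, -49) + 6909) + p(-39) = (-111 + 6909) + (-4 + 6*(-39)^(3/2)) = 6798 + (-4 + 6*(-39*I*√39)) = 6798 + (-4 - 234*I*√39) = 6794 - 234*I*√39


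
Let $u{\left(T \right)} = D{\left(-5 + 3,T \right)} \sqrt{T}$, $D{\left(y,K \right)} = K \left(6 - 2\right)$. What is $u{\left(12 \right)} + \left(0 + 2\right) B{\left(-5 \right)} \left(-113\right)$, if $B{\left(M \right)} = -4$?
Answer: $904 + 96 \sqrt{3} \approx 1070.3$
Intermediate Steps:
$D{\left(y,K \right)} = 4 K$ ($D{\left(y,K \right)} = K 4 = 4 K$)
$u{\left(T \right)} = 4 T^{\frac{3}{2}}$ ($u{\left(T \right)} = 4 T \sqrt{T} = 4 T^{\frac{3}{2}}$)
$u{\left(12 \right)} + \left(0 + 2\right) B{\left(-5 \right)} \left(-113\right) = 4 \cdot 12^{\frac{3}{2}} + \left(0 + 2\right) \left(-4\right) \left(-113\right) = 4 \cdot 24 \sqrt{3} + 2 \left(-4\right) \left(-113\right) = 96 \sqrt{3} - -904 = 96 \sqrt{3} + 904 = 904 + 96 \sqrt{3}$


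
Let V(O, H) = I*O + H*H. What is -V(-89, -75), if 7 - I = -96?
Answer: 3542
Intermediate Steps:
I = 103 (I = 7 - 1*(-96) = 7 + 96 = 103)
V(O, H) = H**2 + 103*O (V(O, H) = 103*O + H*H = 103*O + H**2 = H**2 + 103*O)
-V(-89, -75) = -((-75)**2 + 103*(-89)) = -(5625 - 9167) = -1*(-3542) = 3542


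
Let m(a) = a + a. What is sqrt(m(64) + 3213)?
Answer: sqrt(3341) ≈ 57.801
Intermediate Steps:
m(a) = 2*a
sqrt(m(64) + 3213) = sqrt(2*64 + 3213) = sqrt(128 + 3213) = sqrt(3341)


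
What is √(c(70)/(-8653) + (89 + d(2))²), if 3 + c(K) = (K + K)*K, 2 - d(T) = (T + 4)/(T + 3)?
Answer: 4*√943289774549/43265 ≈ 89.794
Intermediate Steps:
d(T) = 2 - (4 + T)/(3 + T) (d(T) = 2 - (T + 4)/(T + 3) = 2 - (4 + T)/(3 + T))
c(K) = -3 + 2*K² (c(K) = -3 + (K + K)*K = -3 + (2*K)*K = -3 + 2*K²)
√(c(70)/(-8653) + (89 + d(2))²) = √((-3 + 2*70²)/(-8653) + (89 + (2 + 2)/(3 + 2))²) = √((-3 + 2*4900)*(-1/8653) + (89 + 4/5)²) = √((-3 + 9800)*(-1/8653) + (89 + (⅕)*4)²) = √(9797*(-1/8653) + (89 + ⅘)²) = √(-9797/8653 + (449/5)²) = √(-9797/8653 + 201601/25) = √(1744208528/216325) = 4*√943289774549/43265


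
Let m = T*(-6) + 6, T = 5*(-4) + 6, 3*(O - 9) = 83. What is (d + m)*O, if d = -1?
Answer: 9790/3 ≈ 3263.3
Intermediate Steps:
O = 110/3 (O = 9 + (1/3)*83 = 9 + 83/3 = 110/3 ≈ 36.667)
T = -14 (T = -20 + 6 = -14)
m = 90 (m = -14*(-6) + 6 = 84 + 6 = 90)
(d + m)*O = (-1 + 90)*(110/3) = 89*(110/3) = 9790/3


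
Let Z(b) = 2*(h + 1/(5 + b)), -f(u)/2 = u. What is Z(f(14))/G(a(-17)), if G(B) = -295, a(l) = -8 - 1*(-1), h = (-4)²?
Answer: -734/6785 ≈ -0.10818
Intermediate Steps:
f(u) = -2*u
h = 16
a(l) = -7 (a(l) = -8 + 1 = -7)
Z(b) = 32 + 2/(5 + b) (Z(b) = 2*(16 + 1/(5 + b)) = 32 + 2/(5 + b))
Z(f(14))/G(a(-17)) = (2*(81 + 16*(-2*14))/(5 - 2*14))/(-295) = (2*(81 + 16*(-28))/(5 - 28))*(-1/295) = (2*(81 - 448)/(-23))*(-1/295) = (2*(-1/23)*(-367))*(-1/295) = (734/23)*(-1/295) = -734/6785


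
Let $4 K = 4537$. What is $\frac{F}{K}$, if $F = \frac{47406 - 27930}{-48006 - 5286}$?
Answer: $- \frac{6492}{20148817} \approx -0.0003222$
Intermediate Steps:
$F = - \frac{1623}{4441}$ ($F = \frac{19476}{-53292} = 19476 \left(- \frac{1}{53292}\right) = - \frac{1623}{4441} \approx -0.36546$)
$K = \frac{4537}{4}$ ($K = \frac{1}{4} \cdot 4537 = \frac{4537}{4} \approx 1134.3$)
$\frac{F}{K} = - \frac{1623}{4441 \cdot \frac{4537}{4}} = \left(- \frac{1623}{4441}\right) \frac{4}{4537} = - \frac{6492}{20148817}$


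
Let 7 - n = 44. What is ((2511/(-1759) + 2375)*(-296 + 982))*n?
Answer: -105972743548/1759 ≈ -6.0246e+7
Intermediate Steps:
n = -37 (n = 7 - 1*44 = 7 - 44 = -37)
((2511/(-1759) + 2375)*(-296 + 982))*n = ((2511/(-1759) + 2375)*(-296 + 982))*(-37) = ((2511*(-1/1759) + 2375)*686)*(-37) = ((-2511/1759 + 2375)*686)*(-37) = ((4175114/1759)*686)*(-37) = (2864128204/1759)*(-37) = -105972743548/1759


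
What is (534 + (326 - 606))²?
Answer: 64516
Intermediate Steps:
(534 + (326 - 606))² = (534 - 280)² = 254² = 64516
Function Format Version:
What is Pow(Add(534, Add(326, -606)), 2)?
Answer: 64516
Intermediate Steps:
Pow(Add(534, Add(326, -606)), 2) = Pow(Add(534, -280), 2) = Pow(254, 2) = 64516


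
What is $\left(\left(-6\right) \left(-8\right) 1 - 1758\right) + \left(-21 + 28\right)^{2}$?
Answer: $-1661$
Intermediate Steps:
$\left(\left(-6\right) \left(-8\right) 1 - 1758\right) + \left(-21 + 28\right)^{2} = \left(48 \cdot 1 - 1758\right) + 7^{2} = \left(48 - 1758\right) + 49 = -1710 + 49 = -1661$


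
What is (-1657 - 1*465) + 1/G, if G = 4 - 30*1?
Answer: -55173/26 ≈ -2122.0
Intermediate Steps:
G = -26 (G = 4 - 30 = -26)
(-1657 - 1*465) + 1/G = (-1657 - 1*465) + 1/(-26) = (-1657 - 465) - 1/26 = -2122 - 1/26 = -55173/26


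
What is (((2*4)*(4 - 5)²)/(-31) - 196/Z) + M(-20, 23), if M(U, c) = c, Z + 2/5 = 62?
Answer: 6670/341 ≈ 19.560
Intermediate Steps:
Z = 308/5 (Z = -⅖ + 62 = 308/5 ≈ 61.600)
(((2*4)*(4 - 5)²)/(-31) - 196/Z) + M(-20, 23) = (((2*4)*(4 - 5)²)/(-31) - 196/308/5) + 23 = ((8*(-1)²)*(-1/31) - 196*5/308) + 23 = ((8*1)*(-1/31) - 35/11) + 23 = (8*(-1/31) - 35/11) + 23 = (-8/31 - 35/11) + 23 = -1173/341 + 23 = 6670/341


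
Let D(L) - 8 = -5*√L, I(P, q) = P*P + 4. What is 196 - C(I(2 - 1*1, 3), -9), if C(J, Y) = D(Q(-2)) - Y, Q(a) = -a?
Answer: 179 + 5*√2 ≈ 186.07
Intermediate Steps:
I(P, q) = 4 + P² (I(P, q) = P² + 4 = 4 + P²)
D(L) = 8 - 5*√L
C(J, Y) = 8 - Y - 5*√2 (C(J, Y) = (8 - 5*√2) - Y = 8 - Y - 5*√2)
196 - C(I(2 - 1*1, 3), -9) = 196 - (8 - 1*(-9) - 5*√2) = 196 - (8 + 9 - 5*√2) = 196 - (17 - 5*√2) = 196 + (-17 + 5*√2) = 179 + 5*√2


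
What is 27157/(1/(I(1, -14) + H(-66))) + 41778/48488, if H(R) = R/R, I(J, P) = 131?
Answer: 7900733595/2204 ≈ 3.5847e+6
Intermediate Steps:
H(R) = 1
27157/(1/(I(1, -14) + H(-66))) + 41778/48488 = 27157/(1/(131 + 1)) + 41778/48488 = 27157/(1/132) + 41778*(1/48488) = 27157/(1/132) + 1899/2204 = 27157*132 + 1899/2204 = 3584724 + 1899/2204 = 7900733595/2204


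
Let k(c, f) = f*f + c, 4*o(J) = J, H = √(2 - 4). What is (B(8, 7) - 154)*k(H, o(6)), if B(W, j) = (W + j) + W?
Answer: -1179/4 - 131*I*√2 ≈ -294.75 - 185.26*I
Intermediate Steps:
H = I*√2 (H = √(-2) = I*√2 ≈ 1.4142*I)
o(J) = J/4
k(c, f) = c + f² (k(c, f) = f² + c = c + f²)
B(W, j) = j + 2*W
(B(8, 7) - 154)*k(H, o(6)) = ((7 + 2*8) - 154)*(I*√2 + ((¼)*6)²) = ((7 + 16) - 154)*(I*√2 + (3/2)²) = (23 - 154)*(I*√2 + 9/4) = -131*(9/4 + I*√2) = -1179/4 - 131*I*√2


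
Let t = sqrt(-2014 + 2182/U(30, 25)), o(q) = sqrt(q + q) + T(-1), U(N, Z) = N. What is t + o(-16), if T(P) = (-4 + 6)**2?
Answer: 4 + 4*I*sqrt(2) + I*sqrt(436785)/15 ≈ 4.0 + 49.717*I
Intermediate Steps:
T(P) = 4 (T(P) = 2**2 = 4)
o(q) = 4 + sqrt(2)*sqrt(q) (o(q) = sqrt(q + q) + 4 = sqrt(2*q) + 4 = sqrt(2)*sqrt(q) + 4 = 4 + sqrt(2)*sqrt(q))
t = I*sqrt(436785)/15 (t = sqrt(-2014 + 2182/30) = sqrt(-2014 + 2182*(1/30)) = sqrt(-2014 + 1091/15) = sqrt(-29119/15) = I*sqrt(436785)/15 ≈ 44.06*I)
t + o(-16) = I*sqrt(436785)/15 + (4 + sqrt(2)*sqrt(-16)) = I*sqrt(436785)/15 + (4 + sqrt(2)*(4*I)) = I*sqrt(436785)/15 + (4 + 4*I*sqrt(2)) = 4 + 4*I*sqrt(2) + I*sqrt(436785)/15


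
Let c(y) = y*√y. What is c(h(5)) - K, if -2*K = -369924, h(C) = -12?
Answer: -184962 - 24*I*√3 ≈ -1.8496e+5 - 41.569*I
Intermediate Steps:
K = 184962 (K = -½*(-369924) = 184962)
c(y) = y^(3/2)
c(h(5)) - K = (-12)^(3/2) - 1*184962 = -24*I*√3 - 184962 = -184962 - 24*I*√3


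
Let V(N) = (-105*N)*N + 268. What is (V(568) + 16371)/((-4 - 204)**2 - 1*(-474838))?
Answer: -33858881/518102 ≈ -65.352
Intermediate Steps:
V(N) = 268 - 105*N**2 (V(N) = -105*N**2 + 268 = 268 - 105*N**2)
(V(568) + 16371)/((-4 - 204)**2 - 1*(-474838)) = ((268 - 105*568**2) + 16371)/((-4 - 204)**2 - 1*(-474838)) = ((268 - 105*322624) + 16371)/((-208)**2 + 474838) = ((268 - 33875520) + 16371)/(43264 + 474838) = (-33875252 + 16371)/518102 = -33858881*1/518102 = -33858881/518102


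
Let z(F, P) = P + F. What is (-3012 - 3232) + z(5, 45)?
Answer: -6194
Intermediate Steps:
z(F, P) = F + P
(-3012 - 3232) + z(5, 45) = (-3012 - 3232) + (5 + 45) = -6244 + 50 = -6194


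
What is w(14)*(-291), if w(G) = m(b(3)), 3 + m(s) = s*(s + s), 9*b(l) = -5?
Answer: 18721/27 ≈ 693.37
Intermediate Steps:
b(l) = -5/9 (b(l) = (⅑)*(-5) = -5/9)
m(s) = -3 + 2*s² (m(s) = -3 + s*(s + s) = -3 + s*(2*s) = -3 + 2*s²)
w(G) = -193/81 (w(G) = -3 + 2*(-5/9)² = -3 + 2*(25/81) = -3 + 50/81 = -193/81)
w(14)*(-291) = -193/81*(-291) = 18721/27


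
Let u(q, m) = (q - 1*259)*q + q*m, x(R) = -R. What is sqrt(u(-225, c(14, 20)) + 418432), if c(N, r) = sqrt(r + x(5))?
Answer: sqrt(527332 - 225*sqrt(15)) ≈ 725.58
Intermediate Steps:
c(N, r) = sqrt(-5 + r) (c(N, r) = sqrt(r - 1*5) = sqrt(r - 5) = sqrt(-5 + r))
u(q, m) = m*q + q*(-259 + q) (u(q, m) = (q - 259)*q + m*q = (-259 + q)*q + m*q = q*(-259 + q) + m*q = m*q + q*(-259 + q))
sqrt(u(-225, c(14, 20)) + 418432) = sqrt(-225*(-259 + sqrt(-5 + 20) - 225) + 418432) = sqrt(-225*(-259 + sqrt(15) - 225) + 418432) = sqrt(-225*(-484 + sqrt(15)) + 418432) = sqrt((108900 - 225*sqrt(15)) + 418432) = sqrt(527332 - 225*sqrt(15))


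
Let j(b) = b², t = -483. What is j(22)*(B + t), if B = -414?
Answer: -434148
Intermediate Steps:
j(22)*(B + t) = 22²*(-414 - 483) = 484*(-897) = -434148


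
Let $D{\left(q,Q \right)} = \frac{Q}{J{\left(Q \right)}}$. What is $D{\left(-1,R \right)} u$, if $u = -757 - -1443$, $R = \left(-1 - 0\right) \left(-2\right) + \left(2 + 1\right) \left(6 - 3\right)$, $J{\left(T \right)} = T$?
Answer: $686$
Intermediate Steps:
$R = 11$ ($R = \left(-1 + 0\right) \left(-2\right) + 3 \cdot 3 = \left(-1\right) \left(-2\right) + 9 = 2 + 9 = 11$)
$D{\left(q,Q \right)} = 1$ ($D{\left(q,Q \right)} = \frac{Q}{Q} = 1$)
$u = 686$ ($u = -757 + 1443 = 686$)
$D{\left(-1,R \right)} u = 1 \cdot 686 = 686$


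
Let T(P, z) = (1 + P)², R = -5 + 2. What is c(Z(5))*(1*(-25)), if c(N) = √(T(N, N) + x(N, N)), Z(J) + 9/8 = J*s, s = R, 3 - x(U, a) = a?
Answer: -25*√15865/8 ≈ -393.61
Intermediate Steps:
x(U, a) = 3 - a
R = -3
s = -3
Z(J) = -9/8 - 3*J (Z(J) = -9/8 + J*(-3) = -9/8 - 3*J)
c(N) = √(3 + (1 + N)² - N) (c(N) = √((1 + N)² + (3 - N)) = √(3 + (1 + N)² - N))
c(Z(5))*(1*(-25)) = √(4 + (-9/8 - 3*5) + (-9/8 - 3*5)²)*(1*(-25)) = √(4 + (-9/8 - 15) + (-9/8 - 15)²)*(-25) = √(4 - 129/8 + (-129/8)²)*(-25) = √(4 - 129/8 + 16641/64)*(-25) = √(15865/64)*(-25) = (√15865/8)*(-25) = -25*√15865/8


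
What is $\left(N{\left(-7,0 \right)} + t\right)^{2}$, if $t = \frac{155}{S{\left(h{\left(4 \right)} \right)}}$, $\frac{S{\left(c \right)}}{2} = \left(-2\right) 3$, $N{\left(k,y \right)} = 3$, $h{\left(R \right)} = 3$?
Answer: $\frac{14161}{144} \approx 98.34$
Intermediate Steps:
$S{\left(c \right)} = -12$ ($S{\left(c \right)} = 2 \left(\left(-2\right) 3\right) = 2 \left(-6\right) = -12$)
$t = - \frac{155}{12}$ ($t = \frac{155}{-12} = 155 \left(- \frac{1}{12}\right) = - \frac{155}{12} \approx -12.917$)
$\left(N{\left(-7,0 \right)} + t\right)^{2} = \left(3 - \frac{155}{12}\right)^{2} = \left(- \frac{119}{12}\right)^{2} = \frac{14161}{144}$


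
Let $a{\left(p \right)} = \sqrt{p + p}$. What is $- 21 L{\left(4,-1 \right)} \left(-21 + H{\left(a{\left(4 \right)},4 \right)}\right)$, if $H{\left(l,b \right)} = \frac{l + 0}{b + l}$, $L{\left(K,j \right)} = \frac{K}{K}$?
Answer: $462 - 21 \sqrt{2} \approx 432.3$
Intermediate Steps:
$a{\left(p \right)} = \sqrt{2} \sqrt{p}$ ($a{\left(p \right)} = \sqrt{2 p} = \sqrt{2} \sqrt{p}$)
$L{\left(K,j \right)} = 1$
$H{\left(l,b \right)} = \frac{l}{b + l}$
$- 21 L{\left(4,-1 \right)} \left(-21 + H{\left(a{\left(4 \right)},4 \right)}\right) = \left(-21\right) 1 \left(-21 + \frac{\sqrt{2} \sqrt{4}}{4 + \sqrt{2} \sqrt{4}}\right) = - 21 \left(-21 + \frac{\sqrt{2} \cdot 2}{4 + \sqrt{2} \cdot 2}\right) = - 21 \left(-21 + \frac{2 \sqrt{2}}{4 + 2 \sqrt{2}}\right) = 441 - \frac{42 \sqrt{2}}{4 + 2 \sqrt{2}}$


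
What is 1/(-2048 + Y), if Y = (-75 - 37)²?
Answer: 1/10496 ≈ 9.5274e-5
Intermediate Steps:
Y = 12544 (Y = (-112)² = 12544)
1/(-2048 + Y) = 1/(-2048 + 12544) = 1/10496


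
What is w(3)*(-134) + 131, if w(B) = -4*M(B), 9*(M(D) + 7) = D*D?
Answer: -3085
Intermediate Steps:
M(D) = -7 + D²/9 (M(D) = -7 + (D*D)/9 = -7 + D²/9)
w(B) = 28 - 4*B²/9 (w(B) = -4*(-7 + B²/9) = 28 - 4*B²/9)
w(3)*(-134) + 131 = (28 - 4/9*3²)*(-134) + 131 = (28 - 4/9*9)*(-134) + 131 = (28 - 4)*(-134) + 131 = 24*(-134) + 131 = -3216 + 131 = -3085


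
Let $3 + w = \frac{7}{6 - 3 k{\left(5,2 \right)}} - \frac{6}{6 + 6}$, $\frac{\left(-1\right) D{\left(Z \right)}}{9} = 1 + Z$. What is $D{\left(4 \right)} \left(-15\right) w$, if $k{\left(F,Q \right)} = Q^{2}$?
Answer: $-3150$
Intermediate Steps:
$D{\left(Z \right)} = -9 - 9 Z$ ($D{\left(Z \right)} = - 9 \left(1 + Z\right) = -9 - 9 Z$)
$w = - \frac{14}{3}$ ($w = -3 + \left(\frac{7}{6 - 3 \cdot 2^{2}} - \frac{6}{6 + 6}\right) = -3 + \left(\frac{7}{6 - 12} - \frac{6}{12}\right) = -3 + \left(\frac{7}{6 - 12} - \frac{1}{2}\right) = -3 + \left(\frac{7}{-6} - \frac{1}{2}\right) = -3 + \left(7 \left(- \frac{1}{6}\right) - \frac{1}{2}\right) = -3 - \frac{5}{3} = - \frac{14}{3} \approx -4.6667$)
$D{\left(4 \right)} \left(-15\right) w = \left(-9 - 36\right) \left(-15\right) \left(- \frac{14}{3}\right) = \left(-45\right) \left(-15\right) \left(- \frac{14}{3}\right) = 675 \left(- \frac{14}{3}\right) = -3150$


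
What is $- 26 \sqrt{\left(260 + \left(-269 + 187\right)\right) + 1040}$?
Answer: $- 26 \sqrt{1218} \approx -907.4$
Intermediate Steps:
$- 26 \sqrt{\left(260 + \left(-269 + 187\right)\right) + 1040} = - 26 \sqrt{\left(260 - 82\right) + 1040} = - 26 \sqrt{178 + 1040} = - 26 \sqrt{1218}$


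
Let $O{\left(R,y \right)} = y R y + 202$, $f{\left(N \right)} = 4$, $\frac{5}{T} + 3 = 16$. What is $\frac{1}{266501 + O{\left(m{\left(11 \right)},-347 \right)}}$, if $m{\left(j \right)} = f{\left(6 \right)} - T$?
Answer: $\frac{13}{9126362} \approx 1.4244 \cdot 10^{-6}$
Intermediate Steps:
$T = \frac{5}{13}$ ($T = \frac{5}{-3 + 16} = \frac{5}{13} \approx 0.38462$)
$m{\left(j \right)} = \frac{47}{13}$ ($m{\left(j \right)} = 4 - \frac{5}{13} = \frac{47}{13}$)
$O{\left(R,y \right)} = 202 + R y^{2}$ ($O{\left(R,y \right)} = R y y + 202 = R y^{2} + 202 = 202 + R y^{2}$)
$\frac{1}{266501 + O{\left(m{\left(11 \right)},-347 \right)}} = \frac{1}{266501 + \left(202 + \frac{47 \left(-347\right)^{2}}{13}\right)} = \frac{1}{266501 + \left(202 + \frac{47}{13} \cdot 120409\right)} = \frac{1}{266501 + \left(202 + \frac{5659223}{13}\right)} = \frac{1}{266501 + \frac{5661849}{13}} = \frac{1}{\frac{9126362}{13}} = \frac{13}{9126362}$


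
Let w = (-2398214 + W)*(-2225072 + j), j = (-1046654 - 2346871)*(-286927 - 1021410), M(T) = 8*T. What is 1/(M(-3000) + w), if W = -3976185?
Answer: -1/28301516228810094347 ≈ -3.5334e-20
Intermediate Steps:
j = 4439874317925 (j = -3393525*(-1308337) = 4439874317925)
w = -28301516228810070347 (w = (-2398214 - 3976185)*(-2225072 + 4439874317925) = -6374399*4439872092853 = -28301516228810070347)
1/(M(-3000) + w) = 1/(8*(-3000) - 28301516228810070347) = 1/(-24000 - 28301516228810070347) = 1/(-28301516228810094347) = -1/28301516228810094347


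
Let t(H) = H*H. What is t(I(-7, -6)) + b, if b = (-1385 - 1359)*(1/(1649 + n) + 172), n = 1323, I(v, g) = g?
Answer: -350646162/743 ≈ -4.7193e+5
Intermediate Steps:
t(H) = H**2
b = -350672910/743 (b = (-1385 - 1359)*(1/(1649 + 1323) + 172) = -2744*(1/2972 + 172) = -2744*511185/2972 = -350672910/743 ≈ -4.7197e+5)
t(I(-7, -6)) + b = (-6)**2 - 350672910/743 = 36 - 350672910/743 = -350646162/743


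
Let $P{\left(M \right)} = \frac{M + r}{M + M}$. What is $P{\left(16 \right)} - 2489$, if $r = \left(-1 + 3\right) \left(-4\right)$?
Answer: $- \frac{9955}{4} \approx -2488.8$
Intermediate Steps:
$r = -8$ ($r = 2 \left(-4\right) = -8$)
$P{\left(M \right)} = \frac{-8 + M}{2 M}$ ($P{\left(M \right)} = \frac{M - 8}{M + M} = \frac{-8 + M}{2 M}$)
$P{\left(16 \right)} - 2489 = \frac{-8 + 16}{2 \cdot 16} - 2489 = \frac{1}{2} \cdot \frac{1}{16} \cdot 8 - 2489 = \frac{1}{4} - 2489 = - \frac{9955}{4}$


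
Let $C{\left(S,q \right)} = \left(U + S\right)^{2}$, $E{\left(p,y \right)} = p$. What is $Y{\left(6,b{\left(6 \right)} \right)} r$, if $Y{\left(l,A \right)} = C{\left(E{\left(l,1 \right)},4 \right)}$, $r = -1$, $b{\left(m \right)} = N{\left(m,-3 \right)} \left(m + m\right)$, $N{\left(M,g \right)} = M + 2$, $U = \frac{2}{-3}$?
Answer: $- \frac{256}{9} \approx -28.444$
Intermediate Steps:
$U = - \frac{2}{3}$ ($U = 2 \left(- \frac{1}{3}\right) = - \frac{2}{3} \approx -0.66667$)
$N{\left(M,g \right)} = 2 + M$
$b{\left(m \right)} = 2 m \left(2 + m\right)$ ($b{\left(m \right)} = \left(2 + m\right) \left(m + m\right) = \left(2 + m\right) 2 m = 2 m \left(2 + m\right)$)
$C{\left(S,q \right)} = \left(- \frac{2}{3} + S\right)^{2}$
$Y{\left(l,A \right)} = \frac{\left(-2 + 3 l\right)^{2}}{9}$
$Y{\left(6,b{\left(6 \right)} \right)} r = \frac{\left(-2 + 3 \cdot 6\right)^{2}}{9} \left(-1\right) = \frac{\left(-2 + 18\right)^{2}}{9} \left(-1\right) = \frac{16^{2}}{9} \left(-1\right) = \frac{1}{9} \cdot 256 \left(-1\right) = \frac{256}{9} \left(-1\right) = - \frac{256}{9}$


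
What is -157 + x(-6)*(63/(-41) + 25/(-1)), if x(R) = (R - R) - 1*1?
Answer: -5349/41 ≈ -130.46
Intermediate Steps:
x(R) = -1 (x(R) = 0 - 1 = -1)
-157 + x(-6)*(63/(-41) + 25/(-1)) = -157 - (63/(-41) + 25/(-1)) = -157 - (63*(-1/41) + 25*(-1)) = -157 - (-63/41 - 25) = -157 - 1*(-1088/41) = -157 + 1088/41 = -5349/41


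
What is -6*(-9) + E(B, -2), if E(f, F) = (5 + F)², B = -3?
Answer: 63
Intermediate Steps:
-6*(-9) + E(B, -2) = -6*(-9) + (5 - 2)² = 54 + 3² = 54 + 9 = 63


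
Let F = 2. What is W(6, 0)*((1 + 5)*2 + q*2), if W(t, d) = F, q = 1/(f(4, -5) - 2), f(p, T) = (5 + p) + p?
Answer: 268/11 ≈ 24.364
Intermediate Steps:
f(p, T) = 5 + 2*p
q = 1/11 (q = 1/((5 + 2*4) - 2) = 1/((5 + 8) - 2) = 1/(13 - 2) = 1/11 ≈ 0.090909)
W(t, d) = 2
W(6, 0)*((1 + 5)*2 + q*2) = 2*((1 + 5)*2 + (1/11)*2) = 2*(6*2 + 2/11) = 2*(12 + 2/11) = 2*(134/11) = 268/11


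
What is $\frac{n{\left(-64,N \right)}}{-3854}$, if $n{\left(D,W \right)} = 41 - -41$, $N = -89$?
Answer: $- \frac{1}{47} \approx -0.021277$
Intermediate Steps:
$n{\left(D,W \right)} = 82$ ($n{\left(D,W \right)} = 41 + 41 = 82$)
$\frac{n{\left(-64,N \right)}}{-3854} = \frac{82}{-3854} = 82 \left(- \frac{1}{3854}\right) = - \frac{1}{47}$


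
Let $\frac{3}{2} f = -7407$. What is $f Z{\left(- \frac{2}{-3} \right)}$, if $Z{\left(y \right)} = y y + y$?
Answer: $- \frac{16460}{3} \approx -5486.7$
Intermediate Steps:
$Z{\left(y \right)} = y + y^{2}$ ($Z{\left(y \right)} = y^{2} + y = y + y^{2}$)
$f = -4938$ ($f = \frac{2}{3} \left(-7407\right) = -4938$)
$f Z{\left(- \frac{2}{-3} \right)} = - 4938 - \frac{2}{-3} \left(1 - \frac{2}{-3}\right) = - 4938 \left(-2\right) \left(- \frac{1}{3}\right) \left(1 - - \frac{2}{3}\right) = - 4938 \frac{2 \left(1 + \frac{2}{3}\right)}{3} = - 4938 \cdot \frac{2}{3} \cdot \frac{5}{3} = \left(-4938\right) \frac{10}{9} = - \frac{16460}{3}$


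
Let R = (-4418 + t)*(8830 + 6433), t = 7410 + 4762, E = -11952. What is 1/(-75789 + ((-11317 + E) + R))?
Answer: 1/118250244 ≈ 8.4566e-9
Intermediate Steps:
t = 12172
R = 118349302 (R = (-4418 + 12172)*(8830 + 6433) = 7754*15263 = 118349302)
1/(-75789 + ((-11317 + E) + R)) = 1/(-75789 + ((-11317 - 11952) + 118349302)) = 1/(-75789 + (-23269 + 118349302)) = 1/(-75789 + 118326033) = 1/118250244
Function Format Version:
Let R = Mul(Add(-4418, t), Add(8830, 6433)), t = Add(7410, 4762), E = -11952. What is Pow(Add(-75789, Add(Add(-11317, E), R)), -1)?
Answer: Rational(1, 118250244) ≈ 8.4566e-9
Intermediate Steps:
t = 12172
R = 118349302 (R = Mul(Add(-4418, 12172), Add(8830, 6433)) = Mul(7754, 15263) = 118349302)
Pow(Add(-75789, Add(Add(-11317, E), R)), -1) = Pow(Add(-75789, Add(Add(-11317, -11952), 118349302)), -1) = Pow(Add(-75789, Add(-23269, 118349302)), -1) = Pow(Add(-75789, 118326033), -1) = Pow(118250244, -1) = Rational(1, 118250244)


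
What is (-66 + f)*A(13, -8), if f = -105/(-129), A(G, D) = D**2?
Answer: -179392/43 ≈ -4171.9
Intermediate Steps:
f = 35/43 (f = -105*(-1/129) = 35/43 ≈ 0.81395)
(-66 + f)*A(13, -8) = (-66 + 35/43)*(-8)**2 = -2803/43*64 = -179392/43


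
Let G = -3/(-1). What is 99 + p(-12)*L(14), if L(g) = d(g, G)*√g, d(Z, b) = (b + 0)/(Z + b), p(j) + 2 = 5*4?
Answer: 99 + 54*√14/17 ≈ 110.89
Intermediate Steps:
G = 3 (G = -3*(-1) = 3)
p(j) = 18 (p(j) = -2 + 5*4 = -2 + 20 = 18)
d(Z, b) = b/(Z + b)
L(g) = 3*√g/(3 + g) (L(g) = (3/(g + 3))*√g = (3/(3 + g))*√g = 3*√g/(3 + g))
99 + p(-12)*L(14) = 99 + 18*(3*√14/(3 + 14)) = 99 + 18*(3*√14/17) = 99 + 54*√14/17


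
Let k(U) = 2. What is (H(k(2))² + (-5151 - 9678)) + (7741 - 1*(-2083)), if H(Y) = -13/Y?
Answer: -19851/4 ≈ -4962.8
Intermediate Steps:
(H(k(2))² + (-5151 - 9678)) + (7741 - 1*(-2083)) = ((-13/2)² + (-5151 - 9678)) + (7741 - 1*(-2083)) = ((-13*½)² - 14829) + (7741 + 2083) = ((-13/2)² - 14829) + 9824 = (169/4 - 14829) + 9824 = -59147/4 + 9824 = -19851/4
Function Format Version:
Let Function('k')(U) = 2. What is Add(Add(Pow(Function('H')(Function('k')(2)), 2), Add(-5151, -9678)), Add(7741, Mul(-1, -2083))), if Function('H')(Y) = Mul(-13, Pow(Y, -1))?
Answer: Rational(-19851, 4) ≈ -4962.8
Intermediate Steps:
Add(Add(Pow(Function('H')(Function('k')(2)), 2), Add(-5151, -9678)), Add(7741, Mul(-1, -2083))) = Add(Add(Pow(Mul(-13, Pow(2, -1)), 2), Add(-5151, -9678)), Add(7741, Mul(-1, -2083))) = Add(Add(Pow(Mul(-13, Rational(1, 2)), 2), -14829), Add(7741, 2083)) = Add(Add(Pow(Rational(-13, 2), 2), -14829), 9824) = Add(Add(Rational(169, 4), -14829), 9824) = Add(Rational(-59147, 4), 9824) = Rational(-19851, 4)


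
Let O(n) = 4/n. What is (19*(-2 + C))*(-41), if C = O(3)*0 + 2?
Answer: 0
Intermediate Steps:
C = 2 (C = (4/3)*0 + 2 = 0 + 2 = 2)
(19*(-2 + C))*(-41) = (19*(-2 + 2))*(-41) = (19*0)*(-41) = 0*(-41) = 0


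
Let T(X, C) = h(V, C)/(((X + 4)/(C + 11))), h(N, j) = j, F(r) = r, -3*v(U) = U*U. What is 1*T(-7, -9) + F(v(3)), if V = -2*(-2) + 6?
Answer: 3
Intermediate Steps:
v(U) = -U**2/3 (v(U) = -U*U/3 = -U**2/3)
V = 10 (V = 4 + 6 = 10)
T(X, C) = C*(11 + C)/(4 + X) (T(X, C) = C/(((X + 4)/(C + 11))) = C/(((4 + X)/(11 + C))) = C*((11 + C)/(4 + X)) = C*(11 + C)/(4 + X))
1*T(-7, -9) + F(v(3)) = 1*(-9*(11 - 9)/(4 - 7)) - 1/3*3**2 = 1*(-9*2/(-3)) - 1/3*9 = 1*(-9*(-1/3)*2) - 3 = 1*6 - 3 = 6 - 3 = 3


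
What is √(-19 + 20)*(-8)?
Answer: -8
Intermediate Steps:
√(-19 + 20)*(-8) = √1*(-8) = 1*(-8) = -8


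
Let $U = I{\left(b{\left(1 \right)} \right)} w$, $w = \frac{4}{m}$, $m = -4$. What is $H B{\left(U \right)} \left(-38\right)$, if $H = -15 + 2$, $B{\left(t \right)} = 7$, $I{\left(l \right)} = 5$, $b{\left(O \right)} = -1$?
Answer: $3458$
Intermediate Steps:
$w = -1$ ($w = \frac{4}{-4} = 4 \left(- \frac{1}{4}\right) = -1$)
$U = -5$ ($U = 5 \left(-1\right) = -5$)
$H = -13$
$H B{\left(U \right)} \left(-38\right) = \left(-13\right) 7 \left(-38\right) = \left(-91\right) \left(-38\right) = 3458$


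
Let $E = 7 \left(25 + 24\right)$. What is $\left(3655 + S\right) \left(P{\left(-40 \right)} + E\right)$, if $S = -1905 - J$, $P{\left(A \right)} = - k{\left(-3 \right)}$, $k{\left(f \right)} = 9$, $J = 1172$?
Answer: $193052$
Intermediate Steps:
$P{\left(A \right)} = -9$ ($P{\left(A \right)} = \left(-1\right) 9 = -9$)
$S = -3077$ ($S = -1905 - 1172 = -3077$)
$E = 343$ ($E = 7 \cdot 49 = 343$)
$\left(3655 + S\right) \left(P{\left(-40 \right)} + E\right) = \left(3655 - 3077\right) \left(-9 + 343\right) = 578 \cdot 334 = 193052$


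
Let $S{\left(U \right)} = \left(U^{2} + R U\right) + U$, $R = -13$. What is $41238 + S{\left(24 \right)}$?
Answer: $41526$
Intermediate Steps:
$S{\left(U \right)} = U^{2} - 12 U$ ($S{\left(U \right)} = \left(U^{2} - 13 U\right) + U = U^{2} - 12 U$)
$41238 + S{\left(24 \right)} = 41238 + 24 \left(-12 + 24\right) = 41238 + 24 \cdot 12 = 41238 + 288 = 41526$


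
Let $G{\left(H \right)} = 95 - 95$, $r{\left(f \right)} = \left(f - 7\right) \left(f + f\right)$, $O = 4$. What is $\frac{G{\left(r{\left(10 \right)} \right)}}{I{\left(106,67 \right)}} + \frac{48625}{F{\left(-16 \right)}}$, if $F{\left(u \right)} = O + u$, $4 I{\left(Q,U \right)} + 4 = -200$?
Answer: $- \frac{48625}{12} \approx -4052.1$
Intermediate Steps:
$I{\left(Q,U \right)} = -51$ ($I{\left(Q,U \right)} = -1 + \frac{1}{4} \left(-200\right) = -1 - 50 = -51$)
$F{\left(u \right)} = 4 + u$
$r{\left(f \right)} = 2 f \left(-7 + f\right)$ ($r{\left(f \right)} = \left(-7 + f\right) 2 f = 2 f \left(-7 + f\right)$)
$G{\left(H \right)} = 0$ ($G{\left(H \right)} = 95 - 95 = 0$)
$\frac{G{\left(r{\left(10 \right)} \right)}}{I{\left(106,67 \right)}} + \frac{48625}{F{\left(-16 \right)}} = \frac{0}{-51} + \frac{48625}{4 - 16} = 0 \left(- \frac{1}{51}\right) + \frac{48625}{-12} = 0 + 48625 \left(- \frac{1}{12}\right) = 0 - \frac{48625}{12} = - \frac{48625}{12}$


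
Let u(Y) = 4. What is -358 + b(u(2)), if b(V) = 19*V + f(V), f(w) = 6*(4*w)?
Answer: -186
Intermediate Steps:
f(w) = 24*w
b(V) = 43*V (b(V) = 19*V + 24*V = 43*V)
-358 + b(u(2)) = -358 + 43*4 = -358 + 172 = -186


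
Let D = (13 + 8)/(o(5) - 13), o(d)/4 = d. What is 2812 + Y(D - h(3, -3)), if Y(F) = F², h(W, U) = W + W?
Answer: 2821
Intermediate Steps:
o(d) = 4*d
h(W, U) = 2*W
D = 3 (D = (13 + 8)/(4*5 - 13) = 21/(20 - 13) = 21/7 = 21*(⅐) = 3)
2812 + Y(D - h(3, -3)) = 2812 + (3 - 2*3)² = 2812 + (3 - 1*6)² = 2812 + (3 - 6)² = 2812 + (-3)² = 2812 + 9 = 2821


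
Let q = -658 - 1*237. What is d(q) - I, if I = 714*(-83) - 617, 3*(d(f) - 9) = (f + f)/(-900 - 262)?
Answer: 104385679/1743 ≈ 59889.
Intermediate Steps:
q = -895 (q = -658 - 237 = -895)
d(f) = 9 - f/1743 (d(f) = 9 + ((f + f)/(-900 - 262))/3 = 9 + ((2*f)/(-1162))/3 = 9 + ((2*f)*(-1/1162))/3 = 9 + (-f/581)/3 = 9 - f/1743)
I = -59879 (I = -59262 - 617 = -59879)
d(q) - I = (9 - 1/1743*(-895)) - 1*(-59879) = (9 + 895/1743) + 59879 = 16582/1743 + 59879 = 104385679/1743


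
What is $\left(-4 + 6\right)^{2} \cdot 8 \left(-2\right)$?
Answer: $-64$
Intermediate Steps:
$\left(-4 + 6\right)^{2} \cdot 8 \left(-2\right) = 2^{2} \cdot 8 \left(-2\right) = 4 \cdot 8 \left(-2\right) = 32 \left(-2\right) = -64$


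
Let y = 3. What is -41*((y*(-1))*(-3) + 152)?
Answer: -6601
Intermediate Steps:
-41*((y*(-1))*(-3) + 152) = -41*((3*(-1))*(-3) + 152) = -41*(-3*(-3) + 152) = -41*(9 + 152) = -41*161 = -6601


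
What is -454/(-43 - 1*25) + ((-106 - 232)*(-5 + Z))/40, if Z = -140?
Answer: 83771/68 ≈ 1231.9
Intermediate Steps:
-454/(-43 - 1*25) + ((-106 - 232)*(-5 + Z))/40 = -454/(-43 - 1*25) + ((-106 - 232)*(-5 - 140))/40 = -454/(-43 - 25) - 338*(-145)*(1/40) = -454/(-68) + 49010*(1/40) = -454*(-1/68) + 4901/4 = 227/34 + 4901/4 = 83771/68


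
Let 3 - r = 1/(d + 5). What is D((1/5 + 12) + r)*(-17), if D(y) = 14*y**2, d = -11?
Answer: -25289999/450 ≈ -56200.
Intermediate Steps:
r = 19/6 (r = 3 - 1/(-11 + 5) = 3 - 1/(-6) = 3 - 1*(-1/6) = 3 + 1/6 = 19/6 ≈ 3.1667)
D((1/5 + 12) + r)*(-17) = (14*((1/5 + 12) + 19/6)**2)*(-17) = (14*(61/5 + 19/6)**2)*(-17) = (14*(461/30)**2)*(-17) = (14*(212521/900))*(-17) = (1487647/450)*(-17) = -25289999/450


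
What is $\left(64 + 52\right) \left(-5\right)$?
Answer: $-580$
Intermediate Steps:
$\left(64 + 52\right) \left(-5\right) = 116 \left(-5\right) = -580$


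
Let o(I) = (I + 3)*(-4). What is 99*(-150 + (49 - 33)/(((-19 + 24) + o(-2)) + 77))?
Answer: -192786/13 ≈ -14830.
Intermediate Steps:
o(I) = -12 - 4*I (o(I) = (3 + I)*(-4) = -12 - 4*I)
99*(-150 + (49 - 33)/(((-19 + 24) + o(-2)) + 77)) = 99*(-150 + (49 - 33)/(((-19 + 24) + (-12 - 4*(-2))) + 77)) = 99*(-150 + 16/((5 + (-12 + 8)) + 77)) = 99*(-150 + 16/((5 - 4) + 77)) = 99*(-150 + 16/(1 + 77)) = 99*(-150 + 16/78) = 99*(-150 + 16*(1/78)) = 99*(-150 + 8/39) = 99*(-5842/39) = -192786/13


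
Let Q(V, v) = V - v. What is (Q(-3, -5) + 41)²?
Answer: 1849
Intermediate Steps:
(Q(-3, -5) + 41)² = ((-3 - 1*(-5)) + 41)² = ((-3 + 5) + 41)² = (2 + 41)² = 43² = 1849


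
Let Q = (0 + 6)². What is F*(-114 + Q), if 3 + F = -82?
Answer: 6630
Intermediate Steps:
F = -85 (F = -3 - 82 = -85)
Q = 36 (Q = 6² = 36)
F*(-114 + Q) = -85*(-114 + 36) = -85*(-78) = 6630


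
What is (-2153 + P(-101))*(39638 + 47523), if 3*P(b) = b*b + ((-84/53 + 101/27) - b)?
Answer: 479596255298/4293 ≈ 1.1172e+8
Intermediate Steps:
P(b) = 3085/4293 - b/3 + b²/3 (P(b) = (b*b + ((-84/53 + 101/27) - b))/3 = (b² + ((-84*1/53 + 101*(1/27)) - b))/3 = (b² + ((-84/53 + 101/27) - b))/3 = (b² + (3085/1431 - b))/3 = (3085/1431 + b² - b)/3 = 3085/4293 - b/3 + b²/3)
(-2153 + P(-101))*(39638 + 47523) = (-2153 + (3085/4293 - ⅓*(-101) + (⅓)*(-101)²))*(39638 + 47523) = (-2153 + (3085/4293 + 101/3 + (⅓)*10201))*87161 = (-2153 + (3085/4293 + 101/3 + 10201/3))*87161 = (-2153 + 14745247/4293)*87161 = (5502418/4293)*87161 = 479596255298/4293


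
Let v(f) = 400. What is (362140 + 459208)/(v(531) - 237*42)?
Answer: -410674/4777 ≈ -85.969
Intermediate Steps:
(362140 + 459208)/(v(531) - 237*42) = (362140 + 459208)/(400 - 237*42) = 821348/(400 - 9954) = 821348/(-9554) = 821348*(-1/9554) = -410674/4777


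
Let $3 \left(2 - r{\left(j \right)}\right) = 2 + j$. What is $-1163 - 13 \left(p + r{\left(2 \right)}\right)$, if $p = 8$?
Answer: $- \frac{3827}{3} \approx -1275.7$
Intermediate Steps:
$r{\left(j \right)} = \frac{4}{3} - \frac{j}{3}$ ($r{\left(j \right)} = 2 - \frac{2 + j}{3} = 2 - \left(\frac{2}{3} + \frac{j}{3}\right) = \frac{4}{3} - \frac{j}{3}$)
$-1163 - 13 \left(p + r{\left(2 \right)}\right) = -1163 - 13 \left(8 + \left(\frac{4}{3} - \frac{2}{3}\right)\right) = -1163 - 13 \left(8 + \frac{2}{3}\right) = -1163 - 13 \cdot \frac{26}{3} = -1163 - \frac{338}{3} = - \frac{3827}{3}$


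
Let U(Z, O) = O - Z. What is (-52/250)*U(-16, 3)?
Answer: -494/125 ≈ -3.9520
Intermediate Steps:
(-52/250)*U(-16, 3) = (-52/250)*(3 - 1*(-16)) = (-52*1/250)*(3 + 16) = -26/125*19 = -494/125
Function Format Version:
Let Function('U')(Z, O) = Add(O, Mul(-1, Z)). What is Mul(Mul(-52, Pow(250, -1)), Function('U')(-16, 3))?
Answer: Rational(-494, 125) ≈ -3.9520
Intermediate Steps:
Mul(Mul(-52, Pow(250, -1)), Function('U')(-16, 3)) = Mul(Mul(-52, Pow(250, -1)), Add(3, Mul(-1, -16))) = Mul(Mul(-52, Rational(1, 250)), Add(3, 16)) = Mul(Rational(-26, 125), 19) = Rational(-494, 125)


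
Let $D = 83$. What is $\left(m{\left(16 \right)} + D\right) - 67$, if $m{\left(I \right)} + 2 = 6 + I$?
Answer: $36$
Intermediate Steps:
$m{\left(I \right)} = 4 + I$ ($m{\left(I \right)} = -2 + \left(6 + I\right) = 4 + I$)
$\left(m{\left(16 \right)} + D\right) - 67 = \left(\left(4 + 16\right) + 83\right) - 67 = \left(20 + 83\right) - 67 = 103 - 67 = 36$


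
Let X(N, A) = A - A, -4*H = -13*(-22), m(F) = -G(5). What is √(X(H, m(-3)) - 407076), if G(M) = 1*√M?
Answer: 2*I*√101769 ≈ 638.03*I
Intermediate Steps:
G(M) = √M
m(F) = -√5
H = -143/2 (H = -(-13)*(-22)/4 = -¼*286 = -143/2 ≈ -71.500)
X(N, A) = 0
√(X(H, m(-3)) - 407076) = √(0 - 407076) = √(-407076) = 2*I*√101769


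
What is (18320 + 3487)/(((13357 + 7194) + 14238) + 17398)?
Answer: 21807/52187 ≈ 0.41786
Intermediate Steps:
(18320 + 3487)/(((13357 + 7194) + 14238) + 17398) = 21807/((20551 + 14238) + 17398) = 21807/(34789 + 17398) = 21807/52187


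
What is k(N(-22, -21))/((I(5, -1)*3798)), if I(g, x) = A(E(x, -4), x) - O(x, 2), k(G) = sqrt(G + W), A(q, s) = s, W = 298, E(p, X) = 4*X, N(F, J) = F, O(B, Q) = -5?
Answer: sqrt(69)/7596 ≈ 0.0010936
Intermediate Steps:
k(G) = sqrt(298 + G) (k(G) = sqrt(G + 298) = sqrt(298 + G))
I(g, x) = 5 + x (I(g, x) = x - 1*(-5) = x + 5 = 5 + x)
k(N(-22, -21))/((I(5, -1)*3798)) = sqrt(298 - 22)/(((5 - 1)*3798)) = sqrt(276)/((4*3798)) = (2*sqrt(69))/15192 = (2*sqrt(69))*(1/15192) = sqrt(69)/7596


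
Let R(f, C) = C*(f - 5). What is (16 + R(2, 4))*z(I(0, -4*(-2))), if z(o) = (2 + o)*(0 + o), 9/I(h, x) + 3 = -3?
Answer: -3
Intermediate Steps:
I(h, x) = -3/2 (I(h, x) = 9/(-3 - 3) = 9/(-6) = 9*(-⅙) = -3/2)
z(o) = o*(2 + o) (z(o) = (2 + o)*o = o*(2 + o))
R(f, C) = C*(-5 + f)
(16 + R(2, 4))*z(I(0, -4*(-2))) = (16 + 4*(-5 + 2))*(-3*(2 - 3/2)/2) = (16 + 4*(-3))*(-3/2*½) = (16 - 12)*(-¾) = 4*(-¾) = -3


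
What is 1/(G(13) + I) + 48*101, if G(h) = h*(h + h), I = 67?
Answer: 1963441/405 ≈ 4848.0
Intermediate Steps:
G(h) = 2*h**2 (G(h) = h*(2*h) = 2*h**2)
1/(G(13) + I) + 48*101 = 1/(2*13**2 + 67) + 48*101 = 1/(2*169 + 67) + 4848 = 1/(338 + 67) + 4848 = 1/405 + 4848 = 1963441/405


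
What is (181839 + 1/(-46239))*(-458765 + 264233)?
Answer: -545211822450880/15413 ≈ -3.5374e+10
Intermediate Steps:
(181839 + 1/(-46239))*(-458765 + 264233) = (181839 - 1/46239)*(-194532) = (8408053520/46239)*(-194532) = -545211822450880/15413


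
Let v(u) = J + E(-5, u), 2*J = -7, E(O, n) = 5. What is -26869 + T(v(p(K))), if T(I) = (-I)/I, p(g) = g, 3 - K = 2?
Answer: -26870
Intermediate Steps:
K = 1 (K = 3 - 1*2 = 3 - 2 = 1)
J = -7/2 (J = (½)*(-7) = -7/2 ≈ -3.5000)
v(u) = 3/2 (v(u) = -7/2 + 5 = 3/2)
T(I) = -1
-26869 + T(v(p(K))) = -26869 - 1 = -26870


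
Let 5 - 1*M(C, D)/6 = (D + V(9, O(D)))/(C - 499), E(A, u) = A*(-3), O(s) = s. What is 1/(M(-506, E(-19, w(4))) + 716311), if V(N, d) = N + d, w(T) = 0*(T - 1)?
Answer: 335/239974481 ≈ 1.3960e-6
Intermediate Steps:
w(T) = 0 (w(T) = 0*(-1 + T) = 0)
E(A, u) = -3*A
M(C, D) = 30 - 6*(9 + 2*D)/(-499 + C) (M(C, D) = 30 - 6*(D + (9 + D))/(C - 499) = 30 - 6*(9 + 2*D)/(-499 + C))
1/(M(-506, E(-19, w(4))) + 716311) = 1/(6*(-2504 - (-6)*(-19) + 5*(-506))/(-499 - 506) + 716311) = 1/(6*(-2504 - 2*57 - 2530)/(-1005) + 716311) = 1/(6*(-1/1005)*(-2504 - 114 - 2530) + 716311) = 1/(6*(-1/1005)*(-5148) + 716311) = 1/(10296/335 + 716311) = 1/(239974481/335) = 335/239974481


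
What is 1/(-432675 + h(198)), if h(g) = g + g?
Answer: -1/432279 ≈ -2.3133e-6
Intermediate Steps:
h(g) = 2*g
1/(-432675 + h(198)) = 1/(-432675 + 2*198) = 1/(-432675 + 396) = 1/(-432279) = -1/432279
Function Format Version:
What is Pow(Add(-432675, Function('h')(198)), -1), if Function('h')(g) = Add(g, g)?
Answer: Rational(-1, 432279) ≈ -2.3133e-6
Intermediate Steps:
Function('h')(g) = Mul(2, g)
Pow(Add(-432675, Function('h')(198)), -1) = Pow(Add(-432675, Mul(2, 198)), -1) = Pow(Add(-432675, 396), -1) = Pow(-432279, -1) = Rational(-1, 432279)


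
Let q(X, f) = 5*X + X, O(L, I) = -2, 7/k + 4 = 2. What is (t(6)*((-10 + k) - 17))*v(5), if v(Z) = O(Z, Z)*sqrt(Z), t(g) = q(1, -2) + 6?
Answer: 732*sqrt(5) ≈ 1636.8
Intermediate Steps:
k = -7/2 (k = 7/(-4 + 2) = 7/(-2) = 7*(-1/2) = -7/2 ≈ -3.5000)
q(X, f) = 6*X
t(g) = 12 (t(g) = 6*1 + 6 = 6 + 6 = 12)
v(Z) = -2*sqrt(Z)
(t(6)*((-10 + k) - 17))*v(5) = (12*((-10 - 7/2) - 17))*(-2*sqrt(5)) = (12*(-27/2 - 17))*(-2*sqrt(5)) = (12*(-61/2))*(-2*sqrt(5)) = -(-732)*sqrt(5) = 732*sqrt(5)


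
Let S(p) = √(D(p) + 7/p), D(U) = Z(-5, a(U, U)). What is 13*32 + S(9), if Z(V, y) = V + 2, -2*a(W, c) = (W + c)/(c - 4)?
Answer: 416 + 2*I*√5/3 ≈ 416.0 + 1.4907*I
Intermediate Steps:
a(W, c) = -(W + c)/(2*(-4 + c)) (a(W, c) = -(W + c)/(2*(c - 4)) = -(W + c)/(2*(-4 + c)))
Z(V, y) = 2 + V
D(U) = -3 (D(U) = 2 - 5 = -3)
S(p) = √(-3 + 7/p)
13*32 + S(9) = 13*32 + √(-3 + 7/9) = 416 + √(-3 + 7*(⅑)) = 416 + √(-3 + 7/9) = 416 + √(-20/9) = 416 + 2*I*√5/3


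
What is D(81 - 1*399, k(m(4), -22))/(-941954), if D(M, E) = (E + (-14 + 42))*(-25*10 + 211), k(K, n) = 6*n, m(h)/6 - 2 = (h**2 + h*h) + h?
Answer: -156/36229 ≈ -0.0043059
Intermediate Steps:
m(h) = 12 + 6*h + 12*h**2 (m(h) = 12 + 6*((h**2 + h*h) + h) = 12 + 6*((h**2 + h**2) + h) = 12 + 6*(2*h**2 + h) = 12 + 6*(h + 2*h**2) = 12 + (6*h + 12*h**2) = 12 + 6*h + 12*h**2)
D(M, E) = -1092 - 39*E (D(M, E) = (E + 28)*(-250 + 211) = (28 + E)*(-39) = -1092 - 39*E)
D(81 - 1*399, k(m(4), -22))/(-941954) = (-1092 - 234*(-22))/(-941954) = (-1092 - 39*(-132))*(-1/941954) = (-1092 + 5148)*(-1/941954) = 4056*(-1/941954) = -156/36229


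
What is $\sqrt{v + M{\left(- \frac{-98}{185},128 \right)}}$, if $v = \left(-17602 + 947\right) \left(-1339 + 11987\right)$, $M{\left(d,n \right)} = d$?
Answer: $\frac{i \sqrt{6069544990870}}{185} \approx 13317.0 i$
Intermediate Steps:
$v = -177342440$ ($v = \left(-16655\right) 10648 = -177342440$)
$\sqrt{v + M{\left(- \frac{-98}{185},128 \right)}} = \sqrt{-177342440 - - \frac{98}{185}} = \sqrt{-177342440 + \frac{98}{185}} = \sqrt{- \frac{32808351302}{185}} = \frac{i \sqrt{6069544990870}}{185}$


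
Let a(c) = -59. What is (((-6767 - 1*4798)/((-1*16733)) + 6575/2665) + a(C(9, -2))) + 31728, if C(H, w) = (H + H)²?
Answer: 282474129981/8918689 ≈ 31672.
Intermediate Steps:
C(H, w) = 4*H² (C(H, w) = (2*H)² = 4*H²)
(((-6767 - 1*4798)/((-1*16733)) + 6575/2665) + a(C(9, -2))) + 31728 = (((-6767 - 1*4798)/((-1*16733)) + 6575/2665) - 59) + 31728 = (((-6767 - 4798)/(-16733) + 6575*(1/2665)) - 59) + 31728 = ((-11565*(-1/16733) + 1315/533) - 59) + 31728 = ((11565/16733 + 1315/533) - 59) + 31728 = (28168040/8918689 - 59) + 31728 = -498034611/8918689 + 31728 = 282474129981/8918689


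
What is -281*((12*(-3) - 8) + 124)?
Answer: -22480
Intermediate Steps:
-281*((12*(-3) - 8) + 124) = -281*((-36 - 8) + 124) = -281*(-44 + 124) = -281*80 = -22480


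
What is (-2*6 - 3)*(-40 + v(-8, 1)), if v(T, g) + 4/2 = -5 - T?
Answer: 585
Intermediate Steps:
v(T, g) = -7 - T (v(T, g) = -2 + (-5 - T) = -7 - T)
(-2*6 - 3)*(-40 + v(-8, 1)) = (-2*6 - 3)*(-40 + (-7 - 1*(-8))) = (-12 - 3)*(-40 + (-7 + 8)) = -15*(-40 + 1) = -15*(-39) = 585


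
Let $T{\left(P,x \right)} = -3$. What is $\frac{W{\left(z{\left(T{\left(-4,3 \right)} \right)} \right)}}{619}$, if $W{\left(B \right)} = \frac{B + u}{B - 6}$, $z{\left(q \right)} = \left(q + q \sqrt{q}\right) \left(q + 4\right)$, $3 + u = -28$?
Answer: $\frac{37}{7428} - \frac{25 i \sqrt{3}}{22284} \approx 0.0049812 - 0.0019432 i$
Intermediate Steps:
$u = -31$ ($u = -3 - 28 = -31$)
$z{\left(q \right)} = \left(4 + q\right) \left(q + q^{\frac{3}{2}}\right)$ ($z{\left(q \right)} = \left(q + q^{\frac{3}{2}}\right) \left(4 + q\right) = \left(4 + q\right) \left(q + q^{\frac{3}{2}}\right)$)
$W{\left(B \right)} = \frac{-31 + B}{-6 + B}$ ($W{\left(B \right)} = \frac{B - 31}{B - 6} = \frac{-31 + B}{-6 + B}$)
$\frac{W{\left(z{\left(T{\left(-4,3 \right)} \right)} \right)}}{619} = \frac{\frac{1}{-6 + \left(\left(-3\right)^{2} + \left(-3\right)^{\frac{5}{2}} + 4 \left(-3\right) + 4 \left(-3\right)^{\frac{3}{2}}\right)} \left(-31 + \left(\left(-3\right)^{2} + \left(-3\right)^{\frac{5}{2}} + 4 \left(-3\right) + 4 \left(-3\right)^{\frac{3}{2}}\right)\right)}{619} = \frac{-31 + \left(9 + 9 i \sqrt{3} - 12 + 4 \left(- 3 i \sqrt{3}\right)\right)}{-6 + \left(9 + 9 i \sqrt{3} - 12 + 4 \left(- 3 i \sqrt{3}\right)\right)} \frac{1}{619} = \frac{-31 + \left(9 + 9 i \sqrt{3} - 12 - 12 i \sqrt{3}\right)}{-6 + \left(9 + 9 i \sqrt{3} - 12 - 12 i \sqrt{3}\right)} \frac{1}{619} = \frac{-31 - \left(3 + 3 i \sqrt{3}\right)}{-6 - \left(3 + 3 i \sqrt{3}\right)} \frac{1}{619} = \frac{-34 - 3 i \sqrt{3}}{-9 - 3 i \sqrt{3}} \cdot \frac{1}{619} = \frac{-34 - 3 i \sqrt{3}}{619 \left(-9 - 3 i \sqrt{3}\right)}$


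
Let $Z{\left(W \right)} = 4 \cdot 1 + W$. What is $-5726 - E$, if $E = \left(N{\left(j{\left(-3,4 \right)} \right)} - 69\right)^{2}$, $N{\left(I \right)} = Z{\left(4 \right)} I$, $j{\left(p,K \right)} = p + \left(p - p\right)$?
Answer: $-14375$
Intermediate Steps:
$j{\left(p,K \right)} = p$ ($j{\left(p,K \right)} = p + 0 = p$)
$Z{\left(W \right)} = 4 + W$
$N{\left(I \right)} = 8 I$ ($N{\left(I \right)} = \left(4 + 4\right) I = 8 I$)
$E = 8649$ ($E = \left(8 \left(-3\right) - 69\right)^{2} = \left(-24 - 69\right)^{2} = \left(-93\right)^{2} = 8649$)
$-5726 - E = -5726 - 8649 = -14375$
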